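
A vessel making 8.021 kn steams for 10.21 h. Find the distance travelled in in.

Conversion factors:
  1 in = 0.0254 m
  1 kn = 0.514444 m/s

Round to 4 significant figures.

8.021 kn × 0.514444 = 4.12636 m/s
10.21 h × 3600 = 36756 s
d = v × t = 4.12636 m/s × 36756 s = 151668 m
151668 m ÷ (0.0254 m/in) = 5.97118×10⁶ in

5.971×10⁶ in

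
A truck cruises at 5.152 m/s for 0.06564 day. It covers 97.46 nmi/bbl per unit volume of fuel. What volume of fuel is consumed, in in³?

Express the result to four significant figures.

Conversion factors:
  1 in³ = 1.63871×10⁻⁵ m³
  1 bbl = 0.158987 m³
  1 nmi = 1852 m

1571 in³

0.06564 day → 5671.3 s
d = v × t = 5.152 × 5671.3 = 29218.5 m
97.46 nmi/bbl → 1.13529×10⁶ m/m³
V = d / (distance per unit fuel) = 29218.5 / 1.13529×10⁶ = 0.0257366 m³
In in³: 0.0257366 / 1.63871×10⁻⁵ = 1570.54 in³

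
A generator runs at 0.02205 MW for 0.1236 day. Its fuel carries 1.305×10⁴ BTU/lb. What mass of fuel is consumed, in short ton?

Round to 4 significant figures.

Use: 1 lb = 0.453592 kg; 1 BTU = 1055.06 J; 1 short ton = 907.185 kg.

0.008551 short ton

0.02205 MW → 22050 W
0.1236 day → 10679 s
E = P × t = 22050 × 10679 = 2.35472×10⁸ J
1.305×10⁴ BTU/lb → 3.03544×10⁷ J/kg
m = E / e_s = 2.35472×10⁸ / 3.03544×10⁷ = 7.75743 kg
In short ton: 7.75743 / 907.185 = 0.0085511 short ton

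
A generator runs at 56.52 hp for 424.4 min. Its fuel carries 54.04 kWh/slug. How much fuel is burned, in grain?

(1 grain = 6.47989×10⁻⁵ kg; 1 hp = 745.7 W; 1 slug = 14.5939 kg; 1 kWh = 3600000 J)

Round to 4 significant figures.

1.242×10⁶ grain

56.52 hp → 42147 W
424.4 min → 25464 s
E = P × t = 42147 × 25464 = 1.07323×10⁹ J
54.04 kWh/slug → 1.33305×10⁷ J/kg
m = E / e_s = 1.07323×10⁹ / 1.33305×10⁷ = 80.5094 kg
In grain: 80.5094 / 6.47989×10⁻⁵ = 1.24245×10⁶ grain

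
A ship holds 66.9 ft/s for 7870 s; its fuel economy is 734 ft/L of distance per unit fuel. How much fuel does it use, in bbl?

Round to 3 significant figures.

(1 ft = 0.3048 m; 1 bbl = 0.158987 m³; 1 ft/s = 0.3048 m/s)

66.9 ft/s → 20.3911 m/s
d = v × t = 20.3911 × 7870 = 160478 m
734 ft/L → 223723 m/m³
V = d / (distance per unit fuel) = 160478 / 223723 = 0.717307 m³
In bbl: 0.717307 / 0.158987 = 4.51173 bbl

4.51 bbl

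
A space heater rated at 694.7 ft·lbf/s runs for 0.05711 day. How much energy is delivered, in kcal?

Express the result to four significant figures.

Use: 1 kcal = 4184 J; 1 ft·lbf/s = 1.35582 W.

1111 kcal

694.7 ft·lbf/s × 1.35582 → 941.888 W
0.05711 day × 86400 → 4934.3 s
E = P × t = 941.888 W × 4934.3 s = 4.64756×10⁶ J
4.64756×10⁶ J ÷ (4184 J/kcal) = 1110.79 kcal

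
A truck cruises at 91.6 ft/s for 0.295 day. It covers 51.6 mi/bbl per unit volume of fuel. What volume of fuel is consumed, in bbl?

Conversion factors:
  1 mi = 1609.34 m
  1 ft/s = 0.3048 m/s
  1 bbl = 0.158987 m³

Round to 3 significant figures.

8.57 bbl

91.6 ft/s → 27.9197 m/s
0.295 day → 25488 s
d = v × t = 27.9197 × 25488 = 711617 m
51.6 mi/bbl → 522319 m/m³
V = d / (distance per unit fuel) = 711617 / 522319 = 1.36242 m³
In bbl: 1.36242 / 0.158987 = 8.56938 bbl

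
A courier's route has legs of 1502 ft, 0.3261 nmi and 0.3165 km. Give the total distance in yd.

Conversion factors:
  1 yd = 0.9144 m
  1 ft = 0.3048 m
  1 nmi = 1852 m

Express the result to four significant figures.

1502 ft × 0.3048 = 457.81 m
0.3261 nmi × 1852 = 603.937 m
0.3165 km × 1000 = 316.5 m
Sum: 457.81 + 603.937 + 316.5 = 1378.25 m
In yd: 1378.25 / 0.9144 = 1507.27 yd

1507 yd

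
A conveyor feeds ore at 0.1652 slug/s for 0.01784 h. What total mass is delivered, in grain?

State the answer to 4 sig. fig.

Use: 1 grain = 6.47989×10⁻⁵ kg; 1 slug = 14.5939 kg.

2.390×10⁶ grain

0.1652 slug/s → 2.41091 kg/s
0.01784 h → 64.224 s
m = ṁ × t = 2.41091 × 64.224 = 154.838 kg
In grain: 154.838 / 6.47989×10⁻⁵ = 2.38952×10⁶ grain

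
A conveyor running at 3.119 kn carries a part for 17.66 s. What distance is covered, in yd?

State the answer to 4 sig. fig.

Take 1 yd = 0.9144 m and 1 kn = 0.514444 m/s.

3.119 kn × 0.514444 = 1.60455 m/s
d = v × t = 1.60455 m/s × 17.66 s = 28.3364 m
28.3364 m ÷ (0.9144 m/yd) = 30.9891 yd

30.99 yd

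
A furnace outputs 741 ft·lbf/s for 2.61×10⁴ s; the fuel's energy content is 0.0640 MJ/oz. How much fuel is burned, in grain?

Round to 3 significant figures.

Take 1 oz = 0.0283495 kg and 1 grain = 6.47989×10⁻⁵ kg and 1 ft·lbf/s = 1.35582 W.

1.79×10⁵ grain

741 ft·lbf/s → 1004.66 W
E = P × t = 1004.66 × 26100 = 2.62216×10⁷ J
0.0640 MJ/oz → 2.25754×10⁶ J/kg
m = E / e_s = 2.62216×10⁷ / 2.25754×10⁶ = 11.6151 kg
In grain: 11.6151 / 6.47989×10⁻⁵ = 179248 grain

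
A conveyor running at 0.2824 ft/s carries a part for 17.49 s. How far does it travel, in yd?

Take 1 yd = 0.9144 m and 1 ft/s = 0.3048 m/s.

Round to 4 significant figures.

1.646 yd

0.2824 ft/s × 0.3048 → 0.0860755 m/s
d = v × t = 0.0860755 m/s × 17.49 s = 1.50546 m
1.50546 m ÷ (0.9144 m/yd) = 1.64639 yd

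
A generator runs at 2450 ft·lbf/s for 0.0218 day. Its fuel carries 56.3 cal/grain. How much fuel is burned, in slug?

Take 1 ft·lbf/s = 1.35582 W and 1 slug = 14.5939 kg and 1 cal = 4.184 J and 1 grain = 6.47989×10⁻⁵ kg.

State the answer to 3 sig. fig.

2450 ft·lbf/s → 3321.76 W
0.0218 day → 1883.52 s
E = P × t = 3321.76 × 1883.52 = 6.2566×10⁶ J
56.3 cal/grain → 3.63523×10⁶ J/kg
m = E / e_s = 6.2566×10⁶ / 3.63523×10⁶ = 1.7211 kg
In slug: 1.7211 / 14.5939 = 0.117933 slug

0.118 slug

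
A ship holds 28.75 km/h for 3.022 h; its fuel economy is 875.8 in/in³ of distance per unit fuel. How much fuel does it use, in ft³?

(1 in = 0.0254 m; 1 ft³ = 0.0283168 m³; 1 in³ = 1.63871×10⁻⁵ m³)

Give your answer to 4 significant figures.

2.260 ft³

28.75 km/h → 7.98611 m/s
3.022 h → 10879.2 s
d = v × t = 7.98611 × 10879.2 = 86882.5 m
875.8 in/in³ → 1.35749×10⁶ m/m³
V = d / (distance per unit fuel) = 86882.5 / 1.35749×10⁶ = 0.0640023 m³
In ft³: 0.0640023 / 0.0283168 = 2.26022 ft³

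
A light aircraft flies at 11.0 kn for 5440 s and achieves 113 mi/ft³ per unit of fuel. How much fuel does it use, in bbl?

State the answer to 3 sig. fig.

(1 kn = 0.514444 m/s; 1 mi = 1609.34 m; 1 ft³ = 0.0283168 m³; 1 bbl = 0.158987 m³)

11.0 kn → 5.65888 m/s
d = v × t = 5.65888 × 5440 = 30784.3 m
113 mi/ft³ → 6.42217×10⁶ m/m³
V = d / (distance per unit fuel) = 30784.3 / 6.42217×10⁶ = 0.00479344 m³
In bbl: 0.00479344 / 0.158987 = 0.0301499 bbl

0.0301 bbl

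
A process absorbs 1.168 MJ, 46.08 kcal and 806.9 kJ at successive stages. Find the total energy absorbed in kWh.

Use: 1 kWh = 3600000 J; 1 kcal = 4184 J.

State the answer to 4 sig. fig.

0.6021 kWh

1.168 MJ × 1000000 = 1.168×10⁶ J
46.08 kcal × 4184 = 192799 J
806.9 kJ × 1000 = 806900 J
Sum: 1.168×10⁶ + 192799 + 806900 = 2.1677×10⁶ J
In kWh: 2.1677×10⁶ / 3600000 = 0.602139 kWh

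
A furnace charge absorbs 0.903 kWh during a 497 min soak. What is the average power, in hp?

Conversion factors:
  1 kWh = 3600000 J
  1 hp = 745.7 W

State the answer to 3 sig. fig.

0.146 hp

0.903 kWh × 3600000 = 3.2508×10⁶ J
497 min × 60 = 29820 s
P = E / t = 3.2508×10⁶ J / 29820 s = 109.014 W
109.014 W ÷ (745.7 W/hp) = 0.14619 hp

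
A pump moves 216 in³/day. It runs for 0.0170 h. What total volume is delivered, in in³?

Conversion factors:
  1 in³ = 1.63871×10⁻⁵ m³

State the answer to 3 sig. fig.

216 in³/day → 4.09678×10⁻⁸ m³/s
0.0170 h → 61.2 s
V = Q × t = 4.09678×10⁻⁸ × 61.2 = 2.50723×10⁻⁶ m³
In in³: 2.50723×10⁻⁶ / 1.63871×10⁻⁵ = 0.153 in³

0.153 in³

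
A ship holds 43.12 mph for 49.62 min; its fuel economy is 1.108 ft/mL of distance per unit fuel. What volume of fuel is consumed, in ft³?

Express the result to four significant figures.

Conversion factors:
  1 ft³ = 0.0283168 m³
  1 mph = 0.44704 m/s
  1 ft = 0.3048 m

43.12 mph → 19.2764 m/s
49.62 min → 2977.2 s
d = v × t = 19.2764 × 2977.2 = 57389.7 m
1.108 ft/mL → 337718 m/m³
V = d / (distance per unit fuel) = 57389.7 / 337718 = 0.169934 m³
In ft³: 0.169934 / 0.0283168 = 6.00117 ft³

6.001 ft³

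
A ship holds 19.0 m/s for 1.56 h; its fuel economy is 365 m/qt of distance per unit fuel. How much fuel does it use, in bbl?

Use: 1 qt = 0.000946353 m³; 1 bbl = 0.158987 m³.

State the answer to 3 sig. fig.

1.56 h → 5616 s
d = v × t = 19 × 5616 = 106704 m
365 m/qt → 385691 m/m³
V = d / (distance per unit fuel) = 106704 / 385691 = 0.276657 m³
In bbl: 0.276657 / 0.158987 = 1.74012 bbl

1.74 bbl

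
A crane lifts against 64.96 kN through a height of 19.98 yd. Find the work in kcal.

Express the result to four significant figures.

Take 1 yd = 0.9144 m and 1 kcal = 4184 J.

64.96 kN × 1000 = 64960 N
19.98 yd × 0.9144 = 18.2697 m
W = F × d = 64960 N × 18.2697 m = 1.1868×10⁶ J
1.1868×10⁶ J ÷ (4184 J/kcal) = 283.652 kcal

283.7 kcal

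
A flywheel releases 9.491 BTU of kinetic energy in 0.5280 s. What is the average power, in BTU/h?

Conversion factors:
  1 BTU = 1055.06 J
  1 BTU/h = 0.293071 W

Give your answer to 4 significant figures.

9.491 BTU × 1055.06 = 10013.6 J
P = E / t = 10013.6 J / 0.528 s = 18965.2 W
18965.2 W ÷ (0.293071 W/BTU/h) = 64712 BTU/h

6.471×10⁴ BTU/h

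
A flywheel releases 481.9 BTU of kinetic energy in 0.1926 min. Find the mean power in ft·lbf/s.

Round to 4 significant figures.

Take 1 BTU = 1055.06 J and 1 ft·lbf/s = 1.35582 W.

481.9 BTU × 1055.06 → 508433 J
0.1926 min × 60 → 11.556 s
P = E / t = 508433 J / 11.556 s = 43997.3 W
43997.3 W ÷ (1.35582 W/ft·lbf/s) = 32450.7 ft·lbf/s

3.245×10⁴ ft·lbf/s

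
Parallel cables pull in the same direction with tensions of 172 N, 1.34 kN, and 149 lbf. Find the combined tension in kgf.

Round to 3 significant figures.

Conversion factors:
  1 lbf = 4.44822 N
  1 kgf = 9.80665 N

172 N (already N)
1.34 kN × 1000 → 1340 N
149 lbf × 4.44822 → 662.785 N
Total: 172 + 1340 + 662.785 = 2174.78 N
In kgf: 2174.78 / 9.80665 = 221.766 kgf

222 kgf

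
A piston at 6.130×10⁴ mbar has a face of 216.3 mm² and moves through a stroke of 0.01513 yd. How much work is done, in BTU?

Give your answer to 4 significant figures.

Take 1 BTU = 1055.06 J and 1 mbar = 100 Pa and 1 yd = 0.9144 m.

6.130×10⁴ mbar → 6.13×10⁶ Pa
216.3 mm² → 2.163×10⁻⁴ m²
F = P × A = 6.13×10⁶ × 2.163×10⁻⁴ = 1325.92 N
0.01513 yd → 0.0138349 m
W = F × d = 1325.92 × 0.0138349 = 18.344 J
In BTU: 18.344 / 1055.06 = 0.0173867 BTU

0.01739 BTU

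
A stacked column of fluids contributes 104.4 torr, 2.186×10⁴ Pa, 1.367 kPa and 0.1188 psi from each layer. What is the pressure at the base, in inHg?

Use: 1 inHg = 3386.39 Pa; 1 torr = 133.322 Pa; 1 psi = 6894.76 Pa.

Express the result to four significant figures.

11.21 inHg

104.4 torr × 133.322 → 13918.8 Pa
2.186×10⁴ Pa (already Pa)
1.367 kPa × 1000 → 1367 Pa
0.1188 psi × 6894.76 → 819.097 Pa
Total: 13918.8 + 21860 + 1367 + 819.097 = 37964.9 Pa
In inHg: 37964.9 / 3386.39 = 11.211 inHg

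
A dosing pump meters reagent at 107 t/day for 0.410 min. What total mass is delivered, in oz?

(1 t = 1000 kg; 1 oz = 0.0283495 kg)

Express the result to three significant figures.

1070 oz

107 t/day → 1.23843 kg/s
0.410 min → 24.6 s
m = ṁ × t = 1.23843 × 24.6 = 30.4654 kg
In oz: 30.4654 / 0.0283495 = 1074.64 oz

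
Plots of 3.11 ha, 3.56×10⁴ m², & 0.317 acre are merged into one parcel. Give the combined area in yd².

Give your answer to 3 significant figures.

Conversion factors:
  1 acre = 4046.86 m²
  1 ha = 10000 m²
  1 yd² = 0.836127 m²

3.11 ha × 10000 → 31100 m²
3.56×10⁴ m² (already m²)
0.317 acre × 4046.86 → 1282.85 m²
Sum: 31100 + 35600 + 1282.85 = 67982.8 m²
In yd²: 67982.8 / 0.836127 = 81306.8 yd²

8.13×10⁴ yd²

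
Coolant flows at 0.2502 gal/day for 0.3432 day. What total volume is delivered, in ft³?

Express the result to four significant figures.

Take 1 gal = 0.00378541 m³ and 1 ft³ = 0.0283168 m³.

0.01148 ft³

0.2502 gal/day → 1.09619×10⁻⁸ m³/s
0.3432 day → 29652.5 s
V = Q × t = 1.09619×10⁻⁸ × 29652.5 = 3.25048×10⁻⁴ m³
In ft³: 3.25048×10⁻⁴ / 0.0283168 = 0.011479 ft³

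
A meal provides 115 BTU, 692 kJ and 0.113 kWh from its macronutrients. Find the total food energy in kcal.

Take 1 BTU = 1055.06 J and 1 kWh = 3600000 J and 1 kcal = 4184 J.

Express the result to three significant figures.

115 BTU × 1055.06 → 121332 J
692 kJ × 1000 → 692000 J
0.113 kWh × 3600000 → 406800 J
Sum: 121332 + 692000 + 406800 = 1.22013×10⁶ J
In kcal: 1.22013×10⁶ / 4184 = 291.618 kcal

292 kcal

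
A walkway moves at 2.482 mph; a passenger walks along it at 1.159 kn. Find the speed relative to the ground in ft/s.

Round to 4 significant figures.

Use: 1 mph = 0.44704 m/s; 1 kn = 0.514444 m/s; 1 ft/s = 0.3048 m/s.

5.596 ft/s

2.482 mph × 0.44704 → 1.10955 m/s
1.159 kn × 0.514444 → 0.596241 m/s
Sum: 1.10955 + 0.596241 = 1.70579 m/s
In ft/s: 1.70579 / 0.3048 = 5.59642 ft/s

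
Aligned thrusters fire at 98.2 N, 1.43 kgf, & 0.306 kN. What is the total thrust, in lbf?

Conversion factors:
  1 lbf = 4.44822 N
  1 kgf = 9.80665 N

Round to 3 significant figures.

94.0 lbf

98.2 N (already N)
1.43 kgf × 9.80665 → 14.0235 N
0.306 kN × 1000 → 306 N
Total: 98.2 + 14.0235 + 306 = 418.224 N
In lbf: 418.224 / 4.44822 = 94.0205 lbf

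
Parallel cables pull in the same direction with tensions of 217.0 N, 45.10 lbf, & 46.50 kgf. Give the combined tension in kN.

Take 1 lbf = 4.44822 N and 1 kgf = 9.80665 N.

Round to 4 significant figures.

0.8736 kN

217.0 N (already N)
45.10 lbf × 4.44822 = 200.615 N
46.50 kgf × 9.80665 = 456.009 N
Sum: 217 + 200.615 + 456.009 = 873.624 N
In kN: 873.624 / 1000 = 0.873624 kN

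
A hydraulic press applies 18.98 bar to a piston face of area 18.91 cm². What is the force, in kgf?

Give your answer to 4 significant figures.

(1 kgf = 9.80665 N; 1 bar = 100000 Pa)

18.98 bar × 100000 → 1.898×10⁶ Pa
18.91 cm² × 0.0001 → 0.001891 m²
F = P × A = 1.898×10⁶ Pa × 0.001891 m² = 3589.12 N
3589.12 N ÷ (9.80665 N/kgf) = 365.988 kgf

366.0 kgf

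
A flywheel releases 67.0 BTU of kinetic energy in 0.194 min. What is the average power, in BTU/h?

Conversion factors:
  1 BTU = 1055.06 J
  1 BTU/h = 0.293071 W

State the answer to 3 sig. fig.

2.07×10⁴ BTU/h

67.0 BTU × 1055.06 = 70689 J
0.194 min × 60 = 11.64 s
P = E / t = 70689 J / 11.64 s = 6072.94 W
6072.94 W ÷ (0.293071 W/BTU/h) = 20721.7 BTU/h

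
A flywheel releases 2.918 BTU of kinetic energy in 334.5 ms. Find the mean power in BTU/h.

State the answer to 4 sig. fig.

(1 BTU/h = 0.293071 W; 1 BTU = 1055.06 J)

3.140×10⁴ BTU/h

2.918 BTU × 1055.06 = 3078.67 J
334.5 ms × 0.001 = 0.3345 s
P = E / t = 3078.67 J / 0.3345 s = 9203.8 W
9203.8 W ÷ (0.293071 W/BTU/h) = 31404.7 BTU/h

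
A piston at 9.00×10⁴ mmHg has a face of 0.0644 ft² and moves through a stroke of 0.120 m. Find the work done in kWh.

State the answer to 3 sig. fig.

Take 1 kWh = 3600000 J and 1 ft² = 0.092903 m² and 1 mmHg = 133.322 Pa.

0.00239 kWh

9.00×10⁴ mmHg → 1.1999×10⁷ Pa
0.0644 ft² → 0.00598295 m²
F = P × A = 1.1999×10⁷ × 0.00598295 = 71789.4 N
W = F × d = 71789.4 × 0.12 = 8614.73 J
In kWh: 8614.73 / 3600000 = 0.00239298 kWh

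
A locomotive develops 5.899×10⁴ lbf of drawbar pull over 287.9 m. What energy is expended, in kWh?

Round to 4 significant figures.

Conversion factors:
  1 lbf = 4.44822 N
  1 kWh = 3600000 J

20.98 kWh

5.899×10⁴ lbf × 4.44822 = 262400 N
W = F × d = 262400 N × 287.9 m = 7.5545×10⁷ J
7.5545×10⁷ J ÷ (3600000 J/kWh) = 20.9847 kWh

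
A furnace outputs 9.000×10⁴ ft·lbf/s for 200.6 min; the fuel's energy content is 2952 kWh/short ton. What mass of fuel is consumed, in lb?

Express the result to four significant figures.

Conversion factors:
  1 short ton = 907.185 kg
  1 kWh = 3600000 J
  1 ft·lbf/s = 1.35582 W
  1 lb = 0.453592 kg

9.000×10⁴ ft·lbf/s → 122024 W
200.6 min → 12036 s
E = P × t = 122024 × 12036 = 1.46868×10⁹ J
2952 kWh/short ton → 1.17145×10⁷ J/kg
m = E / e_s = 1.46868×10⁹ / 1.17145×10⁷ = 125.373 kg
In lb: 125.373 / 0.453592 = 276.4 lb

276.4 lb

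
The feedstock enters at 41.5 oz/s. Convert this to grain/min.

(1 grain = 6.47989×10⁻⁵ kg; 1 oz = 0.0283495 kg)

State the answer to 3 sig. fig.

1.09×10⁶ grain/min

41.5 oz/s × 0.0283495 kg/oz = 1.1765 kg/s
1.1765 kg/s ÷ 6.47989×10⁻⁵ kg/grain × 60 s/min = 1.08937×10⁶ grain/min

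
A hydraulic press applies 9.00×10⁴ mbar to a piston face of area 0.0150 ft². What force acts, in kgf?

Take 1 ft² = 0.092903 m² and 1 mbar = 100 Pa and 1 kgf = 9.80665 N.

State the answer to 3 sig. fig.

1280 kgf

9.00×10⁴ mbar × 100 = 9×10⁶ Pa
0.0150 ft² × 0.092903 = 0.00139354 m²
F = P × A = 9×10⁶ Pa × 0.00139354 m² = 12541.9 N
12541.9 N ÷ (9.80665 N/kgf) = 1278.92 kgf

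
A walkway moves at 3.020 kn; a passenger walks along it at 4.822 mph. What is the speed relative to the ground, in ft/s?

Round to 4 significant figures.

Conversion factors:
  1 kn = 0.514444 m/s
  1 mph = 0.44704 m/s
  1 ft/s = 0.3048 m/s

12.17 ft/s

3.020 kn × 0.514444 = 1.55362 m/s
4.822 mph × 0.44704 = 2.15563 m/s
Combined: 1.55362 + 2.15563 = 3.70925 m/s
In ft/s: 3.70925 / 0.3048 = 12.1695 ft/s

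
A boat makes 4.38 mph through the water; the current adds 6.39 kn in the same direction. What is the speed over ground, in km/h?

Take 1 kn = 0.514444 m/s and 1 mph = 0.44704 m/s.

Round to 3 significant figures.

4.38 mph × 0.44704 = 1.95804 m/s
6.39 kn × 0.514444 = 3.2873 m/s
Sum: 1.95804 + 3.2873 = 5.24534 m/s
In km/h: 5.24534 / (1/3.6) = 18.8832 km/h

18.9 km/h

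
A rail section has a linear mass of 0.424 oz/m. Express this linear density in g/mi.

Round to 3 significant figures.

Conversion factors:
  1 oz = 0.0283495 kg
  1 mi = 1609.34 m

0.424 oz/m × 0.0283495 kg/oz = 0.0120202 kg/m
0.0120202 kg/m ÷ 0.001 kg/g × 1609.34 m/mi = 19344.6 g/mi

1.93×10⁴ g/mi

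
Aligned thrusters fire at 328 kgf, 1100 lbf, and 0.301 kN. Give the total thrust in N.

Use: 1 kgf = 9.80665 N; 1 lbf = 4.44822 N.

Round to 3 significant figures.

8410 N

328 kgf × 9.80665 = 3216.58 N
1100 lbf × 4.44822 = 4893.04 N
0.301 kN × 1000 = 301 N
Total: 3216.58 + 4893.04 + 301 = 8410.62 N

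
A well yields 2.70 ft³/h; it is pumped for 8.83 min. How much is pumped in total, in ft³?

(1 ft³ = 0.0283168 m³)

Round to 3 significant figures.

2.70 ft³/h → 2.12376×10⁻⁵ m³/s
8.83 min → 529.8 s
V = Q × t = 2.12376×10⁻⁵ × 529.8 = 0.0112517 m³
In ft³: 0.0112517 / 0.0283168 = 0.397351 ft³

0.397 ft³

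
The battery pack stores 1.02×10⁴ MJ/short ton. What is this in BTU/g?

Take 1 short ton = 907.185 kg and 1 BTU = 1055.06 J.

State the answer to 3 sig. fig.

10.7 BTU/g

1.02×10⁴ MJ/short ton × 1000000 J/MJ ÷ 907.185 kg/short ton = 1.12436×10⁷ J/kg
1.12436×10⁷ J/kg ÷ 1055.06 J/BTU × 0.001 kg/g = 10.6568 BTU/g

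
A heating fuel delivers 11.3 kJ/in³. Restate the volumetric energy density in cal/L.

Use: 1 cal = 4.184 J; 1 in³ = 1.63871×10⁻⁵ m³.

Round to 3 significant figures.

1.65×10⁵ cal/L

11.3 kJ/in³ × 1000 J/kJ ÷ 1.63871×10⁻⁵ m³/in³ = 6.89567×10⁸ J/m³
6.89567×10⁸ J/m³ ÷ 4.184 J/cal × 0.001 m³/L = 164810 cal/L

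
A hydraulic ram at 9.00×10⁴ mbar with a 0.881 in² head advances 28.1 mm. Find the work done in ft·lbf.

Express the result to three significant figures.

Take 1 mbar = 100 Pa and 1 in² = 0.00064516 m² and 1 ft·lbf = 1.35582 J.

9.00×10⁴ mbar → 9×10⁶ Pa
0.881 in² → 5.68386×10⁻⁴ m²
F = P × A = 9×10⁶ × 5.68386×10⁻⁴ = 5115.47 N
28.1 mm → 0.0281 m
W = F × d = 5115.47 × 0.0281 = 143.745 J
In ft·lbf: 143.745 / 1.35582 = 106.021 ft·lbf

106 ft·lbf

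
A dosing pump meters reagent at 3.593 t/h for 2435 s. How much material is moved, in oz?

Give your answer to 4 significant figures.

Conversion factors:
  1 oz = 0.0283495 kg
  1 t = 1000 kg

8.573×10⁴ oz

3.593 t/h → 0.998056 kg/s
m = ṁ × t = 0.998056 × 2435 = 2430.27 kg
In oz: 2430.27 / 0.0283495 = 85725.3 oz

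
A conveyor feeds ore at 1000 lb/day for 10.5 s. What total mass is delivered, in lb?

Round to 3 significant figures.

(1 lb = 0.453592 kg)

0.122 lb

1000 lb/day → 0.00524991 kg/s
m = ṁ × t = 0.00524991 × 10.5 = 0.0551241 kg
In lb: 0.0551241 / 0.453592 = 0.121528 lb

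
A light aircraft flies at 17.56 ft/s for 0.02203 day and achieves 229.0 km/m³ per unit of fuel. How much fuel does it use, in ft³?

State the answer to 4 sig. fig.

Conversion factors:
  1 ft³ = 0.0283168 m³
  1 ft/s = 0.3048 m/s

1.571 ft³

17.56 ft/s → 5.35229 m/s
0.02203 day → 1903.39 s
d = v × t = 5.35229 × 1903.39 = 10187.5 m
229.0 km/m³ → 229000 m/m³
V = d / (distance per unit fuel) = 10187.5 / 229000 = 0.0444869 m³
In ft³: 0.0444869 / 0.0283168 = 1.57104 ft³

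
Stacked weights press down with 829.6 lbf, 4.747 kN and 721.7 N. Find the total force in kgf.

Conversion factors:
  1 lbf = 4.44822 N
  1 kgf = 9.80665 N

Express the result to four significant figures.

934.0 kgf

829.6 lbf × 4.44822 = 3690.24 N
4.747 kN × 1000 = 4747 N
721.7 N (already N)
Combined: 3690.24 + 4747 + 721.7 = 9158.94 N
In kgf: 9158.94 / 9.80665 = 933.952 kgf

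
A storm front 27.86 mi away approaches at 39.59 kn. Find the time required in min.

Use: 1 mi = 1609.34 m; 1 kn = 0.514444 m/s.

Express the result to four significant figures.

36.69 min

27.86 mi × 1609.34 = 44836.2 m
39.59 kn × 0.514444 = 20.3668 m/s
t = d / v = 44836.2 m / 20.3668 m/s = 2201.44 s
2201.44 s ÷ (60 s/min) = 36.6907 min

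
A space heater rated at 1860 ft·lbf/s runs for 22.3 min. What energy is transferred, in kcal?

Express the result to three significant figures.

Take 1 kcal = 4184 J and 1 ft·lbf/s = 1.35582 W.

1860 ft·lbf/s × 1.35582 = 2521.83 W
22.3 min × 60 = 1338 s
E = P × t = 2521.83 W × 1338 s = 3.37421×10⁶ J
3.37421×10⁶ J ÷ (4184 J/kcal) = 806.456 kcal

806 kcal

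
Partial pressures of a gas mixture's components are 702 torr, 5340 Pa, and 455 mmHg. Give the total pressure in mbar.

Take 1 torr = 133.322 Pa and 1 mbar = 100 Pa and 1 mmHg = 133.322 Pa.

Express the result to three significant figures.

702 torr × 133.322 → 93592 Pa
5340 Pa (already Pa)
455 mmHg × 133.322 → 60661.5 Pa
Total: 93592 + 5340 + 60661.5 = 159594 Pa
In mbar: 159594 / 100 = 1595.94 mbar

1600 mbar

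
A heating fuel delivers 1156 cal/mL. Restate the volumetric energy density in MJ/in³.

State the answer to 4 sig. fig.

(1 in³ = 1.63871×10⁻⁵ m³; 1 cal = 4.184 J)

1156 cal/mL × 4.184 J/cal ÷ 10⁻⁶ m³/mL = 4.8367×10⁹ J/m³
4.8367×10⁹ J/m³ ÷ 1000000 J/MJ × 1.63871×10⁻⁵ m³/in³ = 0.0792595 MJ/in³

0.07926 MJ/in³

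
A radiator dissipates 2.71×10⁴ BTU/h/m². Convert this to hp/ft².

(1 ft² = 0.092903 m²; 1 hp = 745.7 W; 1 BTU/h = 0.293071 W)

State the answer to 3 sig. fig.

2.71×10⁴ BTU/h/m² × 0.293071 W/BTU/h = 7942.22 W/m²
7942.22 W/m² ÷ 745.7 W/hp × 0.092903 m²/ft² = 0.989481 hp/ft²

0.989 hp/ft²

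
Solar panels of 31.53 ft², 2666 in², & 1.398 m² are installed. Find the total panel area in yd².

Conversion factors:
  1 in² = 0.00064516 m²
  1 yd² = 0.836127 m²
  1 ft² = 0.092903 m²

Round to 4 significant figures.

7.232 yd²

31.53 ft² × 0.092903 = 2.92923 m²
2666 in² × 0.00064516 = 1.72 m²
1.398 m² (already m²)
Total: 2.92923 + 1.72 + 1.398 = 6.04723 m²
In yd²: 6.04723 / 0.836127 = 7.23243 yd²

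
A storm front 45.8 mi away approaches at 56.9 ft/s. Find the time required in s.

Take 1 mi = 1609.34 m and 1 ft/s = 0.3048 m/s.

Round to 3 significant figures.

45.8 mi × 1609.34 = 73707.8 m
56.9 ft/s × 0.3048 = 17.3431 m/s
t = d / v = 73707.8 m / 17.3431 m/s = 4249.98 s

4250 s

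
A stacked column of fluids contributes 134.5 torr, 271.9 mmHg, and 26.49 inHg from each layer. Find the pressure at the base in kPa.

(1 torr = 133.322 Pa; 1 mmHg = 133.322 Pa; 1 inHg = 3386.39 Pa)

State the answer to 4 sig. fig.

143.9 kPa

134.5 torr × 133.322 = 17931.8 Pa
271.9 mmHg × 133.322 = 36250.3 Pa
26.49 inHg × 3386.39 = 89705.5 Pa
Total: 17931.8 + 36250.3 + 89705.5 = 143888 Pa
In kPa: 143888 / 1000 = 143.888 kPa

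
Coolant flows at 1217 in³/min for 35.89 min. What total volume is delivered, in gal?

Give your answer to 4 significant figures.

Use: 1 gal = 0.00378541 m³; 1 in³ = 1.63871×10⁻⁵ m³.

1217 in³/min → 3.32385×10⁻⁴ m³/s
35.89 min → 2153.4 s
V = Q × t = 3.32385×10⁻⁴ × 2153.4 = 0.715758 m³
In gal: 0.715758 / 0.00378541 = 189.083 gal

189.1 gal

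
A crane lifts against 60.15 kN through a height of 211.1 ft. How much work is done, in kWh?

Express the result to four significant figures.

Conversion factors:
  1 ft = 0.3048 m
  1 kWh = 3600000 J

1.075 kWh

60.15 kN × 1000 = 60150 N
211.1 ft × 0.3048 = 64.3433 m
W = F × d = 60150 N × 64.3433 m = 3.87025×10⁶ J
3.87025×10⁶ J ÷ (3600000 J/kWh) = 1.07507 kWh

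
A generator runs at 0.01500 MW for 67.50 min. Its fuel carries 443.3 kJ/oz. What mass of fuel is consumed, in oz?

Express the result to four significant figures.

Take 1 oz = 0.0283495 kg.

0.01500 MW → 15000 W
67.50 min → 4050 s
E = P × t = 15000 × 4050 = 6.075×10⁷ J
443.3 kJ/oz → 1.5637×10⁷ J/kg
m = E / e_s = 6.075×10⁷ / 1.5637×10⁷ = 3.88502 kg
In oz: 3.88502 / 0.0283495 = 137.04 oz

137.0 oz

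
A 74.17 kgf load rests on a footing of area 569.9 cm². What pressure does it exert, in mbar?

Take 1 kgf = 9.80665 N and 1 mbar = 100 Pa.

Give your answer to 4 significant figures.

74.17 kgf × 9.80665 = 727.359 N
569.9 cm² × 0.0001 = 0.05699 m²
P = F / A = 727.359 N / 0.05699 m² = 12762.9 Pa
12762.9 Pa ÷ (100 Pa/mbar) = 127.629 mbar

127.6 mbar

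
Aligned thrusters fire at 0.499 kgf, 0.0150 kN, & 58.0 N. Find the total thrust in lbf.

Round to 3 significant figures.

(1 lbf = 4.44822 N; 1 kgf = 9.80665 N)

0.499 kgf × 9.80665 = 4.89352 N
0.0150 kN × 1000 = 15 N
58.0 N (already N)
Combined: 4.89352 + 15 + 58 = 77.8935 N
In lbf: 77.8935 / 4.44822 = 17.5112 lbf

17.5 lbf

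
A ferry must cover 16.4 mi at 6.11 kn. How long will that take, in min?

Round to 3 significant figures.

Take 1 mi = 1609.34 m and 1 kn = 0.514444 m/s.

140 min

16.4 mi × 1609.34 → 26393.2 m
6.11 kn × 0.514444 → 3.14325 m/s
t = d / v = 26393.2 m / 3.14325 m/s = 8396.79 s
8396.79 s ÷ (60 s/min) = 139.946 min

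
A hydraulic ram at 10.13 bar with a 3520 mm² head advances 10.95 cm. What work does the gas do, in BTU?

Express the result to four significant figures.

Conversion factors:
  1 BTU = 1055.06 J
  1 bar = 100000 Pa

10.13 bar → 1.013×10⁶ Pa
3520 mm² → 0.00352 m²
F = P × A = 1.013×10⁶ × 0.00352 = 3565.76 N
10.95 cm → 0.1095 m
W = F × d = 3565.76 × 0.1095 = 390.451 J
In BTU: 390.451 / 1055.06 = 0.370075 BTU

0.3701 BTU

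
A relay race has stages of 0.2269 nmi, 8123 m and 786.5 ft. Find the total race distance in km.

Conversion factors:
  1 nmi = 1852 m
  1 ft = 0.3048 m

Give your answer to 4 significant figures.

8.783 km

0.2269 nmi × 1852 = 420.219 m
8123 m (already m)
786.5 ft × 0.3048 = 239.725 m
Total: 420.219 + 8123 + 239.725 = 8782.94 m
In km: 8782.94 / 1000 = 8.78294 km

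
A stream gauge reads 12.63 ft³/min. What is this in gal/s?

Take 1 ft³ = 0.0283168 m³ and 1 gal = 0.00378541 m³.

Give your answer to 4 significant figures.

1.575 gal/s

12.63 ft³/min × 0.0283168 m³/ft³ ÷ 60 s/min = 0.00596069 m³/s
0.00596069 m³/s ÷ 0.00378541 m³/gal = 1.57465 gal/s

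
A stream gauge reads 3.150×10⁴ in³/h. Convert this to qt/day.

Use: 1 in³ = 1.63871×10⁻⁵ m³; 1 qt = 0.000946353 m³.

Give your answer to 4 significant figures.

3.150×10⁴ in³/h × 1.63871×10⁻⁵ m³/in³ ÷ 3600 s/h = 1.43387×10⁻⁴ m³/s
1.43387×10⁻⁴ m³/s ÷ 0.000946353 m³/qt × 86400 s/day = 13090.9 qt/day

1.309×10⁴ qt/day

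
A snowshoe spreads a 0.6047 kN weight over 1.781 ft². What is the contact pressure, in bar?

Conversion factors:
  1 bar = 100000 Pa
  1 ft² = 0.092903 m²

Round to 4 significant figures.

0.03655 bar

0.6047 kN × 1000 → 604.7 N
1.781 ft² × 0.092903 → 0.16546 m²
P = F / A = 604.7 N / 0.16546 m² = 3654.66 Pa
3654.66 Pa ÷ (100000 Pa/bar) = 0.0365466 bar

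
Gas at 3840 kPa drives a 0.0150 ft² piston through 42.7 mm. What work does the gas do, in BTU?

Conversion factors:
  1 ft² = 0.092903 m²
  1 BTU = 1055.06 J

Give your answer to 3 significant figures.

3840 kPa → 3.84×10⁶ Pa
0.0150 ft² → 0.00139354 m²
F = P × A = 3.84×10⁶ × 0.00139354 = 5351.19 N
42.7 mm → 0.0427 m
W = F × d = 5351.19 × 0.0427 = 228.496 J
In BTU: 228.496 / 1055.06 = 0.216572 BTU

0.217 BTU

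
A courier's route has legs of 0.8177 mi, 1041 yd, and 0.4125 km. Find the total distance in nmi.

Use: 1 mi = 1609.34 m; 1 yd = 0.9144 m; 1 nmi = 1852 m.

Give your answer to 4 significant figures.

1.447 nmi

0.8177 mi × 1609.34 = 1315.96 m
1041 yd × 0.9144 = 951.89 m
0.4125 km × 1000 = 412.5 m
Sum: 1315.96 + 951.89 + 412.5 = 2680.35 m
In nmi: 2680.35 / 1852 = 1.44727 nmi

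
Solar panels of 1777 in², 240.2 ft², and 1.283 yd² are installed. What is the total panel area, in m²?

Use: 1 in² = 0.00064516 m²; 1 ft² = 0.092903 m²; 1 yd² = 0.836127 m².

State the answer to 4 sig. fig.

1777 in² × 0.00064516 = 1.14645 m²
240.2 ft² × 0.092903 = 22.3153 m²
1.283 yd² × 0.836127 = 1.07275 m²
Combined: 1.14645 + 22.3153 + 1.07275 = 24.5345 m²

24.53 m²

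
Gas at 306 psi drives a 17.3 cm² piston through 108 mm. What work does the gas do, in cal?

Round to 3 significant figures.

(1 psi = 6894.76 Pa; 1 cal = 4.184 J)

94.2 cal

306 psi → 2.1098×10⁶ Pa
17.3 cm² → 0.00173 m²
F = P × A = 2.1098×10⁶ × 0.00173 = 3649.95 N
108 mm → 0.108 m
W = F × d = 3649.95 × 0.108 = 394.195 J
In cal: 394.195 / 4.184 = 94.2149 cal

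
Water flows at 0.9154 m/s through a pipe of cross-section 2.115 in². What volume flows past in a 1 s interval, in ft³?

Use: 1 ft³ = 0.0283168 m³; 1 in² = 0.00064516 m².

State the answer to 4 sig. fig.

2.115 in² × 0.00064516 → 0.00136451 m²
V = v × A × t = 0.9154 m/s × 0.00136451 m² × 1 s = 0.00124907 m³
0.00124907 m³ ÷ (0.0283168 m³/ft³) = 0.0441106 ft³

0.04411 ft³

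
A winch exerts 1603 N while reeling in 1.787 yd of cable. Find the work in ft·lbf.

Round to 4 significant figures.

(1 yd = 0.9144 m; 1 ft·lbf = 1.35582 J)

1932 ft·lbf

1.787 yd × 0.9144 → 1.63403 m
W = F × d = 1603 N × 1.63403 m = 2619.35 J
2619.35 J ÷ (1.35582 J/ft·lbf) = 1931.93 ft·lbf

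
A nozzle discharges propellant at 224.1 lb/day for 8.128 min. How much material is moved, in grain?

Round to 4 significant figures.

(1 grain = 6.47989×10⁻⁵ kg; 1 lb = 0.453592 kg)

224.1 lb/day → 0.0011765 kg/s
8.128 min → 487.68 s
m = ṁ × t = 0.0011765 × 487.68 = 0.573756 kg
In grain: 0.573756 / 6.47989×10⁻⁵ = 8854.41 grain

8854 grain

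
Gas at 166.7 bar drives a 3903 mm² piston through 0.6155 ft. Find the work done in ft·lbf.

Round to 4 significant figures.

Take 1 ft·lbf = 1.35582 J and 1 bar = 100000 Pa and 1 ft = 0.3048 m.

9003 ft·lbf

166.7 bar → 1.667×10⁷ Pa
3903 mm² → 0.003903 m²
F = P × A = 1.667×10⁷ × 0.003903 = 65063 N
0.6155 ft → 0.187604 m
W = F × d = 65063 × 0.187604 = 12206.1 J
In ft·lbf: 12206.1 / 1.35582 = 9002.74 ft·lbf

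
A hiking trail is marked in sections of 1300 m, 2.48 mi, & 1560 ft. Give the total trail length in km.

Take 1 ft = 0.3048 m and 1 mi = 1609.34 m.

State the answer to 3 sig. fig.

1300 m (already m)
2.48 mi × 1609.34 = 3991.16 m
1560 ft × 0.3048 = 475.488 m
Sum: 1300 + 3991.16 + 475.488 = 5766.65 m
In km: 5766.65 / 1000 = 5.76665 km

5.77 km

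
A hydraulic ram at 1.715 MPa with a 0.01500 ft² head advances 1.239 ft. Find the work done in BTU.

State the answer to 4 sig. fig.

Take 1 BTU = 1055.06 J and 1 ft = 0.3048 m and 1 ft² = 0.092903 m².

1.715 MPa → 1.715×10⁶ Pa
0.01500 ft² → 0.00139354 m²
F = P × A = 1.715×10⁶ × 0.00139354 = 2389.92 N
1.239 ft → 0.377647 m
W = F × d = 2389.92 × 0.377647 = 902.546 J
In BTU: 902.546 / 1055.06 = 0.855445 BTU

0.8554 BTU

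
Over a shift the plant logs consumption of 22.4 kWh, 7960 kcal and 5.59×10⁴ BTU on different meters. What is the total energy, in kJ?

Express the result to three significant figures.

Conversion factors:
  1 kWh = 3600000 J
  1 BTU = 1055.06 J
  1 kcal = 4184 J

1.73×10⁵ kJ

22.4 kWh × 3600000 = 8.064×10⁷ J
7960 kcal × 4184 = 3.33046×10⁷ J
5.59×10⁴ BTU × 1055.06 = 5.89779×10⁷ J
Combined: 8.064×10⁷ + 3.33046×10⁷ + 5.89779×10⁷ = 1.72922×10⁸ J
In kJ: 1.72922×10⁸ / 1000 = 172922 kJ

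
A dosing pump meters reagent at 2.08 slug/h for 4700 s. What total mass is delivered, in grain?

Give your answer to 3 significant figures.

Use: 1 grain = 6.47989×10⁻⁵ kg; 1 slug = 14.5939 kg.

2.08 slug/h → 0.00843203 kg/s
m = ṁ × t = 0.00843203 × 4700 = 39.6305 kg
In grain: 39.6305 / 6.47989×10⁻⁵ = 611592 grain

6.12×10⁵ grain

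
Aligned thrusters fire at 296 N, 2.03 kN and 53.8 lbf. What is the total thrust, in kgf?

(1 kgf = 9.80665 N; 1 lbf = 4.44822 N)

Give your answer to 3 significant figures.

296 N (already N)
2.03 kN × 1000 = 2030 N
53.8 lbf × 4.44822 = 239.314 N
Total: 296 + 2030 + 239.314 = 2565.31 N
In kgf: 2565.31 / 9.80665 = 261.589 kgf

262 kgf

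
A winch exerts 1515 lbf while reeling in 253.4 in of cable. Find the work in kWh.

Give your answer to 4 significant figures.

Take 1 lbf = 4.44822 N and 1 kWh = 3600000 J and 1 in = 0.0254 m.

1515 lbf × 4.44822 → 6739.05 N
253.4 in × 0.0254 → 6.43636 m
W = F × d = 6739.05 N × 6.43636 m = 43375 J
43375 J ÷ (3600000 J/kWh) = 0.0120486 kWh

0.01205 kWh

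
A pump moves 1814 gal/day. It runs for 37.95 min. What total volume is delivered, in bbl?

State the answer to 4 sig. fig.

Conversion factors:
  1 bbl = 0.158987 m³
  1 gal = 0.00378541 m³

1.138 bbl

1814 gal/day → 7.94761×10⁻⁵ m³/s
37.95 min → 2277 s
V = Q × t = 7.94761×10⁻⁵ × 2277 = 0.180967 m³
In bbl: 0.180967 / 0.158987 = 1.13825 bbl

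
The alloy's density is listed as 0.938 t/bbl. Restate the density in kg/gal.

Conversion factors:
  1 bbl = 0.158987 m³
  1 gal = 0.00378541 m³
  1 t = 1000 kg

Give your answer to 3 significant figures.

0.938 t/bbl × 1000 kg/t ÷ 0.158987 m³/bbl = 5899.85 kg/m³
5899.85 kg/m³ × 0.00378541 m³/gal = 22.3334 kg/gal

22.3 kg/gal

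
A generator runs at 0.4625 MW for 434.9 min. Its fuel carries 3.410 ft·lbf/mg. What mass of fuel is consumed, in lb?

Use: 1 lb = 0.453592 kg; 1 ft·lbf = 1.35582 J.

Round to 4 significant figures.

5755 lb

0.4625 MW → 462500 W
434.9 min → 26094 s
E = P × t = 462500 × 26094 = 1.20685×10¹⁰ J
3.410 ft·lbf/mg → 4.62335×10⁶ J/kg
m = E / e_s = 1.20685×10¹⁰ / 4.62335×10⁶ = 2610.34 kg
In lb: 2610.34 / 0.453592 = 5754.82 lb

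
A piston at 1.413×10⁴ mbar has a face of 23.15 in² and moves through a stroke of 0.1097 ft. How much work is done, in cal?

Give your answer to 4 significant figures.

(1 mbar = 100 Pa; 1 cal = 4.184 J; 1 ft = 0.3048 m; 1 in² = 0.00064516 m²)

168.7 cal

1.413×10⁴ mbar → 1.413×10⁶ Pa
23.15 in² → 0.0149355 m²
F = P × A = 1.413×10⁶ × 0.0149355 = 21103.9 N
0.1097 ft → 0.0334366 m
W = F × d = 21103.9 × 0.0334366 = 705.643 J
In cal: 705.643 / 4.184 = 168.653 cal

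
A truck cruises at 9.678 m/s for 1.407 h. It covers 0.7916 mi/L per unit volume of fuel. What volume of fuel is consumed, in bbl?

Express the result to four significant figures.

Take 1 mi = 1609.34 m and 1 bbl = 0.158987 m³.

1.407 h → 5065.2 s
d = v × t = 9.678 × 5065.2 = 49021 m
0.7916 mi/L → 1.27395×10⁶ m/m³
V = d / (distance per unit fuel) = 49021 / 1.27395×10⁶ = 0.0384795 m³
In bbl: 0.0384795 / 0.158987 = 0.242029 bbl

0.2420 bbl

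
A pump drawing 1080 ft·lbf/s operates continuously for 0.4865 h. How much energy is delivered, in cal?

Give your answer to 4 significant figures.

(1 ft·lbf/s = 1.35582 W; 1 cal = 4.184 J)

1080 ft·lbf/s × 1.35582 → 1464.29 W
0.4865 h × 3600 → 1751.4 s
E = P × t = 1464.29 W × 1751.4 s = 2.56456×10⁶ J
2.56456×10⁶ J ÷ (4.184 J/cal) = 612945 cal

6.129×10⁵ cal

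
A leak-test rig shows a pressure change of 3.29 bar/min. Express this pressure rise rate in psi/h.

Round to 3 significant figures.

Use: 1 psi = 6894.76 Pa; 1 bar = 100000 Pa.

2860 psi/h

3.29 bar/min × 100000 Pa/bar ÷ 60 s/min = 5483.33 Pa/s
5483.33 Pa/s ÷ 6894.76 Pa/psi × 3600 s/h = 2863.04 psi/h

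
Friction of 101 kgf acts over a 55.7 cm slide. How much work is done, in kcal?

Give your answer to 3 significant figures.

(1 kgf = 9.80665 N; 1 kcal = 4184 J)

101 kgf × 9.80665 = 990.472 N
55.7 cm × 0.01 = 0.557 m
W = F × d = 990.472 N × 0.557 m = 551.693 J
551.693 J ÷ (4184 J/kcal) = 0.131858 kcal

0.132 kcal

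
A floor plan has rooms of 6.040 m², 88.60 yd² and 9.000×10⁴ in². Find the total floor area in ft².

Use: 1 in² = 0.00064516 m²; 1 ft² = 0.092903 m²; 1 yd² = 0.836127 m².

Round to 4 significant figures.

1487 ft²

6.040 m² (already m²)
88.60 yd² × 0.836127 = 74.0809 m²
9.000×10⁴ in² × 0.00064516 = 58.0644 m²
Combined: 6.04 + 74.0809 + 58.0644 = 138.185 m²
In ft²: 138.185 / 0.092903 = 1487.41 ft²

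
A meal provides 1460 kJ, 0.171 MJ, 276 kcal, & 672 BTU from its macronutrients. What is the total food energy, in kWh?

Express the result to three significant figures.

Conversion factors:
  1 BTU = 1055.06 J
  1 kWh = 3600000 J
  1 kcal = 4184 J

1460 kJ × 1000 = 1.46×10⁶ J
0.171 MJ × 1000000 = 171000 J
276 kcal × 4184 = 1.15478×10⁶ J
672 BTU × 1055.06 = 709000 J
Total: 1.46×10⁶ + 171000 + 1.15478×10⁶ + 709000 = 3.49478×10⁶ J
In kWh: 3.49478×10⁶ / 3600000 = 0.970772 kWh

0.971 kWh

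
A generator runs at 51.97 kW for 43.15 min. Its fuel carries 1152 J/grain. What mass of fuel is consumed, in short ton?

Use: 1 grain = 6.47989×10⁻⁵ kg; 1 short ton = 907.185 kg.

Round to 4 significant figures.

51.97 kW → 51970 W
43.15 min → 2589 s
E = P × t = 51970 × 2589 = 1.3455×10⁸ J
1152 J/grain → 1.77781×10⁷ J/kg
m = E / e_s = 1.3455×10⁸ / 1.77781×10⁷ = 7.5683 kg
In short ton: 7.5683 / 907.185 = 0.00834262 short ton

0.008343 short ton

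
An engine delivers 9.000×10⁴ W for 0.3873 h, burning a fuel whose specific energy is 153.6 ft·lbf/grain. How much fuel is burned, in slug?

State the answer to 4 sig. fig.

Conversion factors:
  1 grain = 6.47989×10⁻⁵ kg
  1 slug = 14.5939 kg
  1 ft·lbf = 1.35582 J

0.3873 h → 1394.28 s
E = P × t = 90000 × 1394.28 = 1.25485×10⁸ J
153.6 ft·lbf/grain → 3.21385×10⁶ J/kg
m = E / e_s = 1.25485×10⁸ / 3.21385×10⁶ = 39.0451 kg
In slug: 39.0451 / 14.5939 = 2.67544 slug

2.675 slug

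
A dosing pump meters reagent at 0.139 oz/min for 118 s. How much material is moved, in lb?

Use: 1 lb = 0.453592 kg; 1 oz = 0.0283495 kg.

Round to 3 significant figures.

0.139 oz/min → 6.56763×10⁻⁵ kg/s
m = ṁ × t = 6.56763×10⁻⁵ × 118 = 0.0077498 kg
In lb: 0.0077498 / 0.453592 = 0.0170854 lb

0.0171 lb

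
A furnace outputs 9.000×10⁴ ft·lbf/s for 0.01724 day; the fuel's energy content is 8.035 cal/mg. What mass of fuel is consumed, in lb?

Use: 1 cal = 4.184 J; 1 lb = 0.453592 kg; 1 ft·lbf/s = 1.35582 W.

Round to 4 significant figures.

11.92 lb

9.000×10⁴ ft·lbf/s → 122024 W
0.01724 day → 1489.54 s
E = P × t = 122024 × 1489.54 = 1.8176×10⁸ J
8.035 cal/mg → 3.36184×10⁷ J/kg
m = E / e_s = 1.8176×10⁸ / 3.36184×10⁷ = 5.40656 kg
In lb: 5.40656 / 0.453592 = 11.9194 lb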